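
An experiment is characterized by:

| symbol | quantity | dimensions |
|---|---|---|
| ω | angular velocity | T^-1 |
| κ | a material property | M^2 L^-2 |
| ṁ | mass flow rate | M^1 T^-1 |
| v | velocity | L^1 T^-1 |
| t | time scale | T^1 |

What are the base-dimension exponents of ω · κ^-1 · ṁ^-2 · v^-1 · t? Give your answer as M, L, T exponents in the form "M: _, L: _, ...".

Collect each base-dimension exponent across the product:
  M: (0) − (2) − 2·(1) − (0) + (0) = -4
  L: (0) − (-2) − 2·(0) − (1) + (0) = 1
  T: (-1) − (0) − 2·(-1) − (-1) + (1) = 3
So the dimensions are [M⁻⁴ L T³].

M: -4, L: 1, T: 3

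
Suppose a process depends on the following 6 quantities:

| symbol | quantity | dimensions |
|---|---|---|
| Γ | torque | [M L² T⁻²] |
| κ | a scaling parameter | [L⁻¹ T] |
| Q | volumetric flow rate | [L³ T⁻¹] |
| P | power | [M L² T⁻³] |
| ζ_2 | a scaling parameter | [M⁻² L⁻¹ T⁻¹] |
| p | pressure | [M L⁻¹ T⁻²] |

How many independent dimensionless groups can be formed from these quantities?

3

There are 6 variables and 3 base dimensions (M, L, T).
The dimension matrix has rank 3.
Independent dimensionless groups: 6 − 3 = 3.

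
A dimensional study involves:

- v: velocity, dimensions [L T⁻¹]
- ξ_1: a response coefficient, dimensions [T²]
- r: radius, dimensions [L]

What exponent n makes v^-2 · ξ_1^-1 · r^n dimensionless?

Balance the L exponent: (1)·n from r, plus −2·(1) − (0) = -2 from the rest, must sum to zero.
n − 2 = 0, so n = 2.

2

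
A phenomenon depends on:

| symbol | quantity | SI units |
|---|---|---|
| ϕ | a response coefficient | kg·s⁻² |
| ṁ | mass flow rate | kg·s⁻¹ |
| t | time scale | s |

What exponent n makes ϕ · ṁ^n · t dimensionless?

-1

Balance the M exponent: (1)·n from ṁ, plus (1) + (0) = 1 from the rest, must sum to zero.
n + 1 = 0, so n = -1.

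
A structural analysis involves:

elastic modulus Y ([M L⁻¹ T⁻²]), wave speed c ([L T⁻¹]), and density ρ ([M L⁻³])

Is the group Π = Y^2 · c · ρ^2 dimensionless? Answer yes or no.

no

Sum the exponent of each base dimension across the product:
  M: 2·[Y]_M + [c]_M + 2·[ρ]_M = 2·(1) + (0) + 2·(1) = 4
  L: 2·[Y]_L + [c]_L + 2·[ρ]_L = 2·(-1) + (1) + 2·(-3) = -7
  T: 2·[Y]_T + [c]_T + 2·[ρ]_T = 2·(-2) + (-1) + 2·(0) = -5
Net dimensions [M⁴ L⁻⁷ T⁻⁵] ≠ [1] — not dimensionless.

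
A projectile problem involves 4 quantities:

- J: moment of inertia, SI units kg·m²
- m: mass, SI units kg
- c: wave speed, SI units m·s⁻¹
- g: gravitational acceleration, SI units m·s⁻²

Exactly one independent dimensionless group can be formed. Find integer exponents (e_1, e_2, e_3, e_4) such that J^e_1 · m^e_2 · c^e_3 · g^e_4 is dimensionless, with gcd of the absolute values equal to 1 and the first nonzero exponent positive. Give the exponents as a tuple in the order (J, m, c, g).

M: e_1·(1) + e_2·(1) + e_3·(0) + e_4·(0) = 0
L: e_1·(2) + e_2·(0) + e_3·(1) + e_4·(1) = 0
T: e_1·(0) + e_2·(0) + e_3·(-1) + e_4·(-2) = 0
Solving this homogeneous linear system for the smallest-integer solution (first nonzero entry positive) gives (1, -1, -4, 2).

(1, -1, -4, 2)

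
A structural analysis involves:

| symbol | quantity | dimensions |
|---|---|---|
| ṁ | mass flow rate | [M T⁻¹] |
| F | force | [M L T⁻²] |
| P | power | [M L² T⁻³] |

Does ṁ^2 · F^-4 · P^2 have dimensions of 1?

yes

Sum the exponent of each base dimension across the product:
  M: 2·[ṁ]_M − 4·[F]_M + 2·[P]_M = 2·(1) − 4·(1) + 2·(1) = 0
  L: 2·[ṁ]_L − 4·[F]_L + 2·[P]_L = 2·(0) − 4·(1) + 2·(2) = 0
  T: 2·[ṁ]_T − 4·[F]_T + 2·[P]_T = 2·(-1) − 4·(-2) + 2·(-3) = 0
All base exponents vanish — dimensionless.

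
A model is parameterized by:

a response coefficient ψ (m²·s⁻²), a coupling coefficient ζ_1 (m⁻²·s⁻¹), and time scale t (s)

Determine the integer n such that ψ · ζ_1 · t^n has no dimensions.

Balance the T exponent: (1)·n from t, plus (-2) + (-1) = -3 from the rest, must sum to zero.
n − 3 = 0, so n = 3.

3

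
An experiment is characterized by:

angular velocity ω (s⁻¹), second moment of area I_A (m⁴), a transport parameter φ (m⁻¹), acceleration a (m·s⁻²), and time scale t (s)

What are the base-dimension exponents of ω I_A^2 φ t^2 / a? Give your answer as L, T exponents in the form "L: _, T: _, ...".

L: 6, T: 3

Collect each base-dimension exponent across the product:
  L: (0) + 2·(4) + (-1) − (1) + 2·(0) = 6
  T: (-1) + 2·(0) + (0) − (-2) + 2·(1) = 3
So the dimensions are [L⁶ T³].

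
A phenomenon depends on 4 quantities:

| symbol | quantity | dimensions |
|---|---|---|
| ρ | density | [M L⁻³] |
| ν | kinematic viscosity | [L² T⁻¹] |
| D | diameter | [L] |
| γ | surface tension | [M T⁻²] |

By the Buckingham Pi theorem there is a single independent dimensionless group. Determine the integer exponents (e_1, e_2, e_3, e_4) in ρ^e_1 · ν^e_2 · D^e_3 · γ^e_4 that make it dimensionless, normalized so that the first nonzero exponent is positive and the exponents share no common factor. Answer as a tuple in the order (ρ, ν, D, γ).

(1, 2, -1, -1)

M: e_1·(1) + e_2·(0) + e_3·(0) + e_4·(1) = 0
L: e_1·(-3) + e_2·(2) + e_3·(1) + e_4·(0) = 0
T: e_1·(0) + e_2·(-1) + e_3·(0) + e_4·(-2) = 0
Solving this homogeneous linear system for the smallest-integer solution (first nonzero entry positive) gives (1, 2, -1, -1).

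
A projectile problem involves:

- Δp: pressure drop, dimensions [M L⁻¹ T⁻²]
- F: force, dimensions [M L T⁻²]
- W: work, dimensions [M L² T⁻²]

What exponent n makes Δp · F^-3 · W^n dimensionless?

2

Balance the M exponent: (1)·n from W, plus (1) − 3·(1) = -2 from the rest, must sum to zero.
n − 2 = 0, so n = 2.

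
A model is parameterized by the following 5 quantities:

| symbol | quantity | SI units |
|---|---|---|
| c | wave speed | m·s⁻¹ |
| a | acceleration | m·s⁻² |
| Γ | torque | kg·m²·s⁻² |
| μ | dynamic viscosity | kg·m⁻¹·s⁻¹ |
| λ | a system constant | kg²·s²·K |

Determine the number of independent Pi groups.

There are 5 variables and 4 base dimensions (M, L, T, Θ).
The dimension matrix has rank 4.
Independent dimensionless groups: 5 − 4 = 1.

1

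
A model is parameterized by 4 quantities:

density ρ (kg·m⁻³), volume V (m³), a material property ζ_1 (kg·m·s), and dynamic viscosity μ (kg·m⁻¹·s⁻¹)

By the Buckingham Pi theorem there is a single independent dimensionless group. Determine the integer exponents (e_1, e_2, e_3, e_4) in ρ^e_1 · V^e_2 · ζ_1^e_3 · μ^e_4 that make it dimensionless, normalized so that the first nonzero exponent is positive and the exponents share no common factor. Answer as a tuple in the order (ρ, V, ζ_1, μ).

M: e_1·(1) + e_2·(0) + e_3·(1) + e_4·(1) = 0
L: e_1·(-3) + e_2·(3) + e_3·(1) + e_4·(-1) = 0
T: e_1·(0) + e_2·(0) + e_3·(1) + e_4·(-1) = 0
Solving this homogeneous linear system for the smallest-integer solution (first nonzero entry positive) gives (2, 2, -1, -1).

(2, 2, -1, -1)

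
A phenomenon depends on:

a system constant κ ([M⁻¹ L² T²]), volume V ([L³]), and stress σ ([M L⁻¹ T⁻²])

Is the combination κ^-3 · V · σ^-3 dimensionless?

Sum the exponent of each base dimension across the product:
  M: −3·[κ]_M + [V]_M − 3·[σ]_M = −3·(-1) + (0) − 3·(1) = 0
  L: −3·[κ]_L + [V]_L − 3·[σ]_L = −3·(2) + (3) − 3·(-1) = 0
  T: −3·[κ]_T + [V]_T − 3·[σ]_T = −3·(2) + (0) − 3·(-2) = 0
All base exponents vanish — dimensionless.

yes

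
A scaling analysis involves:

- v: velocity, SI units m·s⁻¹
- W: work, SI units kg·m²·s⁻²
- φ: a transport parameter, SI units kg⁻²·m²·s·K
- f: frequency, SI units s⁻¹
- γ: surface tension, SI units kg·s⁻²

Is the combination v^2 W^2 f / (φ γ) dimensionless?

Sum the exponent of each base dimension across the product:
  M: 2·[v]_M + 2·[W]_M − [φ]_M + [f]_M − [γ]_M = 2·(0) + 2·(1) − (-2) + (0) − (1) = 3
  L: 2·[v]_L + 2·[W]_L − [φ]_L + [f]_L − [γ]_L = 2·(1) + 2·(2) − (2) + (0) − (0) = 4
  T: 2·[v]_T + 2·[W]_T − [φ]_T + [f]_T − [γ]_T = 2·(-1) + 2·(-2) − (1) + (-1) − (-2) = -6
  Θ: 2·[v]_Θ + 2·[W]_Θ − [φ]_Θ + [f]_Θ − [γ]_Θ = 2·(0) + 2·(0) − (1) + (0) − (0) = -1
Net dimensions [M³ L⁴ T⁻⁶ Θ⁻¹] ≠ [1] — not dimensionless.

no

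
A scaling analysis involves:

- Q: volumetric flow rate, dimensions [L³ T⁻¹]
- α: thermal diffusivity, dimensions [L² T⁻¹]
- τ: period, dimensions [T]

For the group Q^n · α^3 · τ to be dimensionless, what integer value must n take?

-2

Balance the L exponent: (3)·n from Q, plus 3·(2) + (0) = 6 from the rest, must sum to zero.
3n + 6 = 0, so n = -2.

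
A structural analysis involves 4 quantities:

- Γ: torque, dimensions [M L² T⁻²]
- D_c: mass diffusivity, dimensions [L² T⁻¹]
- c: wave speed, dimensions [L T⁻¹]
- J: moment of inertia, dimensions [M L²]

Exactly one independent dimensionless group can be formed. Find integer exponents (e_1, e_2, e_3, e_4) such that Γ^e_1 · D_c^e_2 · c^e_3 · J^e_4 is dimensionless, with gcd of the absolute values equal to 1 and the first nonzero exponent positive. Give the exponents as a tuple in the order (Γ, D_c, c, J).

M: e_1·(1) + e_2·(0) + e_3·(0) + e_4·(1) = 0
L: e_1·(2) + e_2·(2) + e_3·(1) + e_4·(2) = 0
T: e_1·(-2) + e_2·(-1) + e_3·(-1) + e_4·(0) = 0
Solving this homogeneous linear system for the smallest-integer solution (first nonzero entry positive) gives (1, 2, -4, -1).

(1, 2, -4, -1)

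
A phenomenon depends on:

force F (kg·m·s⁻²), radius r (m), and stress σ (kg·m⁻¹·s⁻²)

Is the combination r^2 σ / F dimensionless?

Sum the exponent of each base dimension across the product:
  M: −[F]_M + 2·[r]_M + [σ]_M = −(1) + 2·(0) + (1) = 0
  L: −[F]_L + 2·[r]_L + [σ]_L = −(1) + 2·(1) + (-1) = 0
  T: −[F]_T + 2·[r]_T + [σ]_T = −(-2) + 2·(0) + (-2) = 0
  Θ: −[F]_Θ + 2·[r]_Θ + [σ]_Θ = −(0) + 2·(0) + (0) = 0
All base exponents vanish — dimensionless.

yes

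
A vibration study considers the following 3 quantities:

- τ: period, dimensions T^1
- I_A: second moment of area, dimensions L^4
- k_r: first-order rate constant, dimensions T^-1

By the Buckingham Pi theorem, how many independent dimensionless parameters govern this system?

There are 3 variables and 2 base dimensions (L, T).
The dimension matrix has rank 2.
Independent dimensionless groups: 3 − 2 = 1.

1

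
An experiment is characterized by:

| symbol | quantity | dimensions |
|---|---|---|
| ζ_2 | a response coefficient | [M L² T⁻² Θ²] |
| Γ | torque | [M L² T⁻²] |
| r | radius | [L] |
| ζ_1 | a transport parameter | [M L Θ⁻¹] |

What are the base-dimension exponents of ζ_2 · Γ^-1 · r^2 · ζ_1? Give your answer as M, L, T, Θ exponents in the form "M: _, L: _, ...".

Collect each base-dimension exponent across the product:
  M: (1) − (1) + 2·(0) + (1) = 1
  L: (2) − (2) + 2·(1) + (1) = 3
  T: (-2) − (-2) + 2·(0) + (0) = 0
  Θ: (2) − (0) + 2·(0) + (-1) = 1
So the dimensions are [M L³ Θ].

M: 1, L: 3, T: 0, Θ: 1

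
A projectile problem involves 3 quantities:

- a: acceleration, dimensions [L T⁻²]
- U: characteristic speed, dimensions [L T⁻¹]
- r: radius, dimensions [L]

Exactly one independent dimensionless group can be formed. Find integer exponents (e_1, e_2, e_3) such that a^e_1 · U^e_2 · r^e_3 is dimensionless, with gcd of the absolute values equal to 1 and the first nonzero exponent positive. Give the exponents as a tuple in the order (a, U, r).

(1, -2, 1)

L: e_1·(1) + e_2·(1) + e_3·(1) = 0
T: e_1·(-2) + e_2·(-1) + e_3·(0) = 0
Solving this homogeneous linear system for the smallest-integer solution (first nonzero entry positive) gives (1, -2, 1).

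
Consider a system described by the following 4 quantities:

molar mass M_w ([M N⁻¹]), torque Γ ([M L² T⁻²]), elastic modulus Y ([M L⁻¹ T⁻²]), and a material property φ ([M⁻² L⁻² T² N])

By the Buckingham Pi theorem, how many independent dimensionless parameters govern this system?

1

There are 4 variables and 4 base dimensions (M, L, T, N).
The dimension matrix has rank 3 (less than 4: the dimension vectors are linearly dependent).
Independent dimensionless groups: 4 − 3 = 1.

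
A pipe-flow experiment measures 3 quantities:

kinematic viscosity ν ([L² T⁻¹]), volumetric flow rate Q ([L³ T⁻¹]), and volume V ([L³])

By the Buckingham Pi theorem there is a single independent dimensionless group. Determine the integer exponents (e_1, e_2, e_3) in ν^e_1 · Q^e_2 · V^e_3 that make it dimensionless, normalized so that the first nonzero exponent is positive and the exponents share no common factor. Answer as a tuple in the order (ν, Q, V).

(3, -3, 1)

L: e_1·(2) + e_2·(3) + e_3·(3) = 0
T: e_1·(-1) + e_2·(-1) + e_3·(0) = 0
Solving this homogeneous linear system for the smallest-integer solution (first nonzero entry positive) gives (3, -3, 1).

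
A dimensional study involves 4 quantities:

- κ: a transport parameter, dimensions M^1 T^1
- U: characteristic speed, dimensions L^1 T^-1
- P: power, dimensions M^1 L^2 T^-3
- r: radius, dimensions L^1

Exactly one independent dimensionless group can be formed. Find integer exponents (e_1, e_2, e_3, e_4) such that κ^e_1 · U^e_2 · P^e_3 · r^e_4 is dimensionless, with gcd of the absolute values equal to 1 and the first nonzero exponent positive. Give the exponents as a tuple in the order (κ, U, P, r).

M: e_1·(1) + e_2·(0) + e_3·(1) + e_4·(0) = 0
L: e_1·(0) + e_2·(1) + e_3·(2) + e_4·(1) = 0
T: e_1·(1) + e_2·(-1) + e_3·(-3) + e_4·(0) = 0
Solving this homogeneous linear system for the smallest-integer solution (first nonzero entry positive) gives (1, 4, -1, -2).

(1, 4, -1, -2)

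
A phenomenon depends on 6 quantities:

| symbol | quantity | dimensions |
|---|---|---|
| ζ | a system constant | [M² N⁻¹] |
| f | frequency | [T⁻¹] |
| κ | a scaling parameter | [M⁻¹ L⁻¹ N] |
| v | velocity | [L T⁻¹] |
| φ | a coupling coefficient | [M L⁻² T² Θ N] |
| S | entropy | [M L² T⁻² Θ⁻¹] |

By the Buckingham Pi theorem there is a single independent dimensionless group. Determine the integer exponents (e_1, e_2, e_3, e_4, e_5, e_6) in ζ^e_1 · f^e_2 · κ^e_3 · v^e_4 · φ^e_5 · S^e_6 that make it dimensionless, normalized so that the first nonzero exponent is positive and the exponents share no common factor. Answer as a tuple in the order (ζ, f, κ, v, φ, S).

(3, -4, 4, 4, -1, -1)

M: e_1·(2) + e_2·(0) + e_3·(-1) + e_4·(0) + e_5·(1) + e_6·(1) = 0
L: e_1·(0) + e_2·(0) + e_3·(-1) + e_4·(1) + e_5·(-2) + e_6·(2) = 0
T: e_1·(0) + e_2·(-1) + e_3·(0) + e_4·(-1) + e_5·(2) + e_6·(-2) = 0
Θ: e_1·(0) + e_2·(0) + e_3·(0) + e_4·(0) + e_5·(1) + e_6·(-1) = 0
N: e_1·(-1) + e_2·(0) + e_3·(1) + e_4·(0) + e_5·(1) + e_6·(0) = 0
Solving this homogeneous linear system for the smallest-integer solution (first nonzero entry positive) gives (3, -4, 4, 4, -1, -1).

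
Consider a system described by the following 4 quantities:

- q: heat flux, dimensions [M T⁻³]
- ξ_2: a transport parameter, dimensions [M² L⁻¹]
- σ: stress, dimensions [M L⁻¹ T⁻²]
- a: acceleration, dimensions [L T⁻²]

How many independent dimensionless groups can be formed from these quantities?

There are 4 variables and 3 base dimensions (M, L, T).
The dimension matrix has rank 3.
Independent dimensionless groups: 4 − 3 = 1.

1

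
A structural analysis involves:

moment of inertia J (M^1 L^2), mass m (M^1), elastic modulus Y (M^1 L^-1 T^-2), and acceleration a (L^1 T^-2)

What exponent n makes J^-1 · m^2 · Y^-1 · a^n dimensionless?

1

Balance the L exponent: (1)·n from a, plus −(2) + 2·(0) − (-1) = -1 from the rest, must sum to zero.
n − 1 = 0, so n = 1.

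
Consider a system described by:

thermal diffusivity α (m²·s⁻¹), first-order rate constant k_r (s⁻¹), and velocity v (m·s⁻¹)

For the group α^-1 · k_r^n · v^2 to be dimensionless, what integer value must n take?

Balance the T exponent: (-1)·n from k_r, plus −(-1) + 2·(-1) = -1 from the rest, must sum to zero.
−n − 1 = 0, so n = -1.

-1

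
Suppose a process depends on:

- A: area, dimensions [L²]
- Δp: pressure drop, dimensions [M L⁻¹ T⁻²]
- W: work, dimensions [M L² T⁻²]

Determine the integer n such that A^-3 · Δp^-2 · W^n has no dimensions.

2

Balance the M exponent: (1)·n from W, plus −3·(0) − 2·(1) = -2 from the rest, must sum to zero.
n − 2 = 0, so n = 2.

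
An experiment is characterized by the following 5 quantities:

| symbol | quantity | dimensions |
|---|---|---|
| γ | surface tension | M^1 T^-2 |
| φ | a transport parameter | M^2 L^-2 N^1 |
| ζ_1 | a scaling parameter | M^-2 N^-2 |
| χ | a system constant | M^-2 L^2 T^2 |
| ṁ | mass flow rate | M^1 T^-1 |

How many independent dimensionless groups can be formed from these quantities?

There are 5 variables and 4 base dimensions (M, L, T, N).
The dimension matrix has rank 4.
Independent dimensionless groups: 5 − 4 = 1.

1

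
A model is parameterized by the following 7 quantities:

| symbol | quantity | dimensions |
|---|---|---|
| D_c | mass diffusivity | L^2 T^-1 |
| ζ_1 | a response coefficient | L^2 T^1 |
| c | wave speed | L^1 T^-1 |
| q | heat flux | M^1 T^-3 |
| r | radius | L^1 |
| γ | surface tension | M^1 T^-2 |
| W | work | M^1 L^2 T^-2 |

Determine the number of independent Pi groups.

There are 7 variables and 3 base dimensions (M, L, T).
The dimension matrix has rank 3.
Independent dimensionless groups: 7 − 3 = 4.

4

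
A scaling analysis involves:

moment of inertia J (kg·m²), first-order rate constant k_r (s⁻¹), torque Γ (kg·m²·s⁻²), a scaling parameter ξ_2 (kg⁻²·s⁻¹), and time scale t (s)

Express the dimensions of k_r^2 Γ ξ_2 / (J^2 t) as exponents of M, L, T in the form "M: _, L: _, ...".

M: -3, L: -2, T: -6

Collect each base-dimension exponent across the product:
  M: −2·(1) + 2·(0) + (1) + (-2) − (0) = -3
  L: −2·(2) + 2·(0) + (2) + (0) − (0) = -2
  T: −2·(0) + 2·(-1) + (-2) + (-1) − (1) = -6
So the dimensions are [M⁻³ L⁻² T⁻⁶].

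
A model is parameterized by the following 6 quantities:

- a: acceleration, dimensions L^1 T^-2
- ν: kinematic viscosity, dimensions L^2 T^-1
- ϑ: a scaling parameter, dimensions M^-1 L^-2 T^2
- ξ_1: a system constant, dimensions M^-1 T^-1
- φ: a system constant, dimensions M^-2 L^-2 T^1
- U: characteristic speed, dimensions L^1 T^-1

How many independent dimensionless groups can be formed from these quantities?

3

There are 6 variables and 3 base dimensions (M, L, T).
The dimension matrix has rank 3.
Independent dimensionless groups: 6 − 3 = 3.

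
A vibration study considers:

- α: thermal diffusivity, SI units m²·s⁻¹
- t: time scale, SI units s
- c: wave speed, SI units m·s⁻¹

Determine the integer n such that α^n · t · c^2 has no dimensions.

-1

Balance the L exponent: (2)·n from α, plus (0) + 2·(1) = 2 from the rest, must sum to zero.
2n + 2 = 0, so n = -1.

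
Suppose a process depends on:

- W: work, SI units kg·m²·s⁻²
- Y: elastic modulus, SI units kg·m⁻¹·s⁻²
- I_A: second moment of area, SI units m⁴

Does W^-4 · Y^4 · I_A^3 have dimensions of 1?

yes

Sum the exponent of each base dimension across the product:
  M: −4·[W]_M + 4·[Y]_M + 3·[I_A]_M = −4·(1) + 4·(1) + 3·(0) = 0
  L: −4·[W]_L + 4·[Y]_L + 3·[I_A]_L = −4·(2) + 4·(-1) + 3·(4) = 0
  T: −4·[W]_T + 4·[Y]_T + 3·[I_A]_T = −4·(-2) + 4·(-2) + 3·(0) = 0
All base exponents vanish — dimensionless.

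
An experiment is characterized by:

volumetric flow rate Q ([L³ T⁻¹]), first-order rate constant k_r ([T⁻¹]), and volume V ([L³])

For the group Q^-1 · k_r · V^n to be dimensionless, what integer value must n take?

1

Balance the L exponent: (3)·n from V, plus −(3) + (0) = -3 from the rest, must sum to zero.
3n − 3 = 0, so n = 1.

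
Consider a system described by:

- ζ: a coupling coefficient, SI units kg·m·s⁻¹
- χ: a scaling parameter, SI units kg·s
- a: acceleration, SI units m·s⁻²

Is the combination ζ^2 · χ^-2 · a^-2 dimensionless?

yes

Sum the exponent of each base dimension across the product:
  M: 2·[ζ]_M − 2·[χ]_M − 2·[a]_M = 2·(1) − 2·(1) − 2·(0) = 0
  L: 2·[ζ]_L − 2·[χ]_L − 2·[a]_L = 2·(1) − 2·(0) − 2·(1) = 0
  T: 2·[ζ]_T − 2·[χ]_T − 2·[a]_T = 2·(-1) − 2·(1) − 2·(-2) = 0
All base exponents vanish — dimensionless.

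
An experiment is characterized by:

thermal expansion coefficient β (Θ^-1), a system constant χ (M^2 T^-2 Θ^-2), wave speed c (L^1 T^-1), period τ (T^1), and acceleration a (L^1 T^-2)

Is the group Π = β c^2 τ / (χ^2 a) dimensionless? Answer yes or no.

no

Sum the exponent of each base dimension across the product:
  M: [β]_M − 2·[χ]_M + 2·[c]_M + [τ]_M − [a]_M = (0) − 2·(2) + 2·(0) + (0) − (0) = -4
  L: [β]_L − 2·[χ]_L + 2·[c]_L + [τ]_L − [a]_L = (0) − 2·(0) + 2·(1) + (0) − (1) = 1
  T: [β]_T − 2·[χ]_T + 2·[c]_T + [τ]_T − [a]_T = (0) − 2·(-2) + 2·(-1) + (1) − (-2) = 5
  Θ: [β]_Θ − 2·[χ]_Θ + 2·[c]_Θ + [τ]_Θ − [a]_Θ = (-1) − 2·(-2) + 2·(0) + (0) − (0) = 3
Net dimensions [M⁻⁴ L T⁵ Θ³] ≠ [1] — not dimensionless.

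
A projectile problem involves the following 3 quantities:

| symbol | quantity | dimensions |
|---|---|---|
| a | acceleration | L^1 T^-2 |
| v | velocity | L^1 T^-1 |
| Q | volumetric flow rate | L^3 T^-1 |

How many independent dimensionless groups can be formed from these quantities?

There are 3 variables and 2 base dimensions (L, T).
The dimension matrix has rank 2.
Independent dimensionless groups: 3 − 2 = 1.

1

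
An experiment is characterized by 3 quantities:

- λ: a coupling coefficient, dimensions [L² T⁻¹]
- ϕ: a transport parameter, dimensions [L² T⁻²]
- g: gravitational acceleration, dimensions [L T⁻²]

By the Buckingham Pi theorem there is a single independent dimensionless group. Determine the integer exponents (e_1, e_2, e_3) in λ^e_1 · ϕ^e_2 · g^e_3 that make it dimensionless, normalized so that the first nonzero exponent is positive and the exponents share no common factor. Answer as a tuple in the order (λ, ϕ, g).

(2, -3, 2)

L: e_1·(2) + e_2·(2) + e_3·(1) = 0
T: e_1·(-1) + e_2·(-2) + e_3·(-2) = 0
Solving this homogeneous linear system for the smallest-integer solution (first nonzero entry positive) gives (2, -3, 2).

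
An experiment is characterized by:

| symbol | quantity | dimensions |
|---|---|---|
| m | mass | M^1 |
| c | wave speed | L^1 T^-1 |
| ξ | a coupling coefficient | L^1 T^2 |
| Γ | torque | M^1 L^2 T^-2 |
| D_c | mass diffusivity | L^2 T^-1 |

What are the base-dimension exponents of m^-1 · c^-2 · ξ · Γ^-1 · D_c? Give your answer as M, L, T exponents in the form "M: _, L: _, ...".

Collect each base-dimension exponent across the product:
  M: −(1) − 2·(0) + (0) − (1) + (0) = -2
  L: −(0) − 2·(1) + (1) − (2) + (2) = -1
  T: −(0) − 2·(-1) + (2) − (-2) + (-1) = 5
So the dimensions are [M⁻² L⁻¹ T⁵].

M: -2, L: -1, T: 5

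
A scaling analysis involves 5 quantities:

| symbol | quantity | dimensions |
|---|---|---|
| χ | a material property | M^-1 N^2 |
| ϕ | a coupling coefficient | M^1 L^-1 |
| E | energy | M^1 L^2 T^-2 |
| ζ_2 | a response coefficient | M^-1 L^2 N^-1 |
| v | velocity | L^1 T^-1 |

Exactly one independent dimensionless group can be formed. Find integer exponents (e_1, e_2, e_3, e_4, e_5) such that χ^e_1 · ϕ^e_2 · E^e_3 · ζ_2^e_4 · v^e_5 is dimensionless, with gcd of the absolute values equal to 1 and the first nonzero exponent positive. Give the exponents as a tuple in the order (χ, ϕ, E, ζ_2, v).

(1, 4, -1, 2, 2)

M: e_1·(-1) + e_2·(1) + e_3·(1) + e_4·(-1) + e_5·(0) = 0
L: e_1·(0) + e_2·(-1) + e_3·(2) + e_4·(2) + e_5·(1) = 0
T: e_1·(0) + e_2·(0) + e_3·(-2) + e_4·(0) + e_5·(-1) = 0
N: e_1·(2) + e_2·(0) + e_3·(0) + e_4·(-1) + e_5·(0) = 0
Solving this homogeneous linear system for the smallest-integer solution (first nonzero entry positive) gives (1, 4, -1, 2, 2).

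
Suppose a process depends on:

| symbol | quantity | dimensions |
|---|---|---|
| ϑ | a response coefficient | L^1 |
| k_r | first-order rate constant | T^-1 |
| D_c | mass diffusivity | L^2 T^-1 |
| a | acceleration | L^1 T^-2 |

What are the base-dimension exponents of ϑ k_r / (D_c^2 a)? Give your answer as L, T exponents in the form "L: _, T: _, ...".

Collect each base-dimension exponent across the product:
  L: (1) + (0) − 2·(2) − (1) = -4
  T: (0) + (-1) − 2·(-1) − (-2) = 3
So the dimensions are [L⁻⁴ T³].

L: -4, T: 3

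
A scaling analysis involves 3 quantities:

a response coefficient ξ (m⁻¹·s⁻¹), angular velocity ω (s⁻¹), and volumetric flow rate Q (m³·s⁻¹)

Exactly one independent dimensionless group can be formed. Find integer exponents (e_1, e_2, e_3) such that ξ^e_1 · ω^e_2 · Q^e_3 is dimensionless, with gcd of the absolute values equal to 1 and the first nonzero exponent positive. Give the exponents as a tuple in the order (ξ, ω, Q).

(3, -4, 1)

L: e_1·(-1) + e_2·(0) + e_3·(3) = 0
T: e_1·(-1) + e_2·(-1) + e_3·(-1) = 0
Solving this homogeneous linear system for the smallest-integer solution (first nonzero entry positive) gives (3, -4, 1).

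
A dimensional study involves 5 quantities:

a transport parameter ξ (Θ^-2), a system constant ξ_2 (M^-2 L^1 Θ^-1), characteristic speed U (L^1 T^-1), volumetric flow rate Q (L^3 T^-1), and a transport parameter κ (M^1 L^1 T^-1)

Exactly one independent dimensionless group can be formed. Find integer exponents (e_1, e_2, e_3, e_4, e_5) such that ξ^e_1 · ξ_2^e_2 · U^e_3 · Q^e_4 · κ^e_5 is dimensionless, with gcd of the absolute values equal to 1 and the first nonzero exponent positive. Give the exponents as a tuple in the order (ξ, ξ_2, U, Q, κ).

(1, -2, 3, 1, -4)

M: e_1·(0) + e_2·(-2) + e_3·(0) + e_4·(0) + e_5·(1) = 0
L: e_1·(0) + e_2·(1) + e_3·(1) + e_4·(3) + e_5·(1) = 0
T: e_1·(0) + e_2·(0) + e_3·(-1) + e_4·(-1) + e_5·(-1) = 0
Θ: e_1·(-2) + e_2·(-1) + e_3·(0) + e_4·(0) + e_5·(0) = 0
Solving this homogeneous linear system for the smallest-integer solution (first nonzero entry positive) gives (1, -2, 3, 1, -4).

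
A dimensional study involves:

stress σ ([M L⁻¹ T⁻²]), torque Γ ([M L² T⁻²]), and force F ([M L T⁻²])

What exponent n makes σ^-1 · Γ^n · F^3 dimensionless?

Balance the M exponent: (1)·n from Γ, plus −(1) + 3·(1) = 2 from the rest, must sum to zero.
n + 2 = 0, so n = -2.

-2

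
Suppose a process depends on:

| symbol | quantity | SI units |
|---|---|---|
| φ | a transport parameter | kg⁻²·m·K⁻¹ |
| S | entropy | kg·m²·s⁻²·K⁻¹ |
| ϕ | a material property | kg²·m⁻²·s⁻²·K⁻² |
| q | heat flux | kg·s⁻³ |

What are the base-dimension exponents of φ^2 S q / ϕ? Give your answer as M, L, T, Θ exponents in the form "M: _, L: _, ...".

M: -4, L: 6, T: -3, Θ: -1

Collect each base-dimension exponent across the product:
  M: 2·(-2) + (1) − (2) + (1) = -4
  L: 2·(1) + (2) − (-2) + (0) = 6
  T: 2·(0) + (-2) − (-2) + (-3) = -3
  Θ: 2·(-1) + (-1) − (-2) + (0) = -1
So the dimensions are [M⁻⁴ L⁶ T⁻³ Θ⁻¹].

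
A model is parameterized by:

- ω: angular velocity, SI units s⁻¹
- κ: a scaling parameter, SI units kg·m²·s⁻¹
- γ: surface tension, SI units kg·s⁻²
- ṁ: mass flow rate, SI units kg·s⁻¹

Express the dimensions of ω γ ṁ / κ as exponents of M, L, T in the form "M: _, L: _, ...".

M: 1, L: -2, T: -3

Collect each base-dimension exponent across the product:
  M: (0) − (1) + (1) + (1) = 1
  L: (0) − (2) + (0) + (0) = -2
  T: (-1) − (-1) + (-2) + (-1) = -3
So the dimensions are [M L⁻² T⁻³].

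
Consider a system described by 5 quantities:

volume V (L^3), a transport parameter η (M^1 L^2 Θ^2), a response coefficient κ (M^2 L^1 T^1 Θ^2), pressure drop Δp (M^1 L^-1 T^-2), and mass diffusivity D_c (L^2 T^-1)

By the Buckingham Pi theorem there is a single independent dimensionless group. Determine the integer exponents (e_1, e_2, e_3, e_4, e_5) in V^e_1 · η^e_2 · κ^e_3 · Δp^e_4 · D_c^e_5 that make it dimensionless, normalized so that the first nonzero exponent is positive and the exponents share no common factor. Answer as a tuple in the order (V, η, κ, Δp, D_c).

(2, 1, -1, 1, -3)

M: e_1·(0) + e_2·(1) + e_3·(2) + e_4·(1) + e_5·(0) = 0
L: e_1·(3) + e_2·(2) + e_3·(1) + e_4·(-1) + e_5·(2) = 0
T: e_1·(0) + e_2·(0) + e_3·(1) + e_4·(-2) + e_5·(-1) = 0
Θ: e_1·(0) + e_2·(2) + e_3·(2) + e_4·(0) + e_5·(0) = 0
Solving this homogeneous linear system for the smallest-integer solution (first nonzero entry positive) gives (2, 1, -1, 1, -3).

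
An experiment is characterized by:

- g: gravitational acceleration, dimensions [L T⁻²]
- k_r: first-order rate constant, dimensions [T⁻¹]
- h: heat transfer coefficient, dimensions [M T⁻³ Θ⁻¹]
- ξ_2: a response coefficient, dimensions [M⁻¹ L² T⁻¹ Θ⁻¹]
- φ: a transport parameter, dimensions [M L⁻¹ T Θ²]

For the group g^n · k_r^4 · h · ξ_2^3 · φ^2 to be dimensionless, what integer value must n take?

-4

Balance the L exponent: (1)·n from g, plus 4·(0) + (0) + 3·(2) + 2·(-1) = 4 from the rest, must sum to zero.
n + 4 = 0, so n = -4.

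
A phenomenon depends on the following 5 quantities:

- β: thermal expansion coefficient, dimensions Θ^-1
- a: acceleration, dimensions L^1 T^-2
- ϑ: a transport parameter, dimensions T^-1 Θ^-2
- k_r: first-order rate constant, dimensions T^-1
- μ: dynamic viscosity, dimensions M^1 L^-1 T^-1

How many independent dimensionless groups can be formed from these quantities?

1

There are 5 variables and 4 base dimensions (M, L, T, Θ).
The dimension matrix has rank 4.
Independent dimensionless groups: 5 − 4 = 1.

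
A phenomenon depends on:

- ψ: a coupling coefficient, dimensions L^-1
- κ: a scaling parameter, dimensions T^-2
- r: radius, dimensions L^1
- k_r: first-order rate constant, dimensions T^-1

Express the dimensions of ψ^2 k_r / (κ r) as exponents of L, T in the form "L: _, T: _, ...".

Collect each base-dimension exponent across the product:
  L: 2·(-1) − (0) − (1) + (0) = -3
  T: 2·(0) − (-2) − (0) + (-1) = 1
So the dimensions are [L⁻³ T].

L: -3, T: 1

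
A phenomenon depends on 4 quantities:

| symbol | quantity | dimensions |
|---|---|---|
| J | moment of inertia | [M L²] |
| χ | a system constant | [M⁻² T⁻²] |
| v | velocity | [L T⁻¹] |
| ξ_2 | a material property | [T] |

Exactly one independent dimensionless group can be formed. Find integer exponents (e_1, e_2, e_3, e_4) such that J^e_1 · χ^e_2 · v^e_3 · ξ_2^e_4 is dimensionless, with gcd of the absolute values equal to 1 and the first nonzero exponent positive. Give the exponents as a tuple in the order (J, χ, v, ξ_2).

M: e_1·(1) + e_2·(-2) + e_3·(0) + e_4·(0) = 0
L: e_1·(2) + e_2·(0) + e_3·(1) + e_4·(0) = 0
T: e_1·(0) + e_2·(-2) + e_3·(-1) + e_4·(1) = 0
Solving this homogeneous linear system for the smallest-integer solution (first nonzero entry positive) gives (2, 1, -4, -2).

(2, 1, -4, -2)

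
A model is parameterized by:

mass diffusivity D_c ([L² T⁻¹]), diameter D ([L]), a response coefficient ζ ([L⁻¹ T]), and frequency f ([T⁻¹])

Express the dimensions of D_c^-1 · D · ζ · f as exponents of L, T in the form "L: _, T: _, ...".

Collect each base-dimension exponent across the product:
  L: −(2) + (1) + (-1) + (0) = -2
  T: −(-1) + (0) + (1) + (-1) = 1
So the dimensions are [L⁻² T].

L: -2, T: 1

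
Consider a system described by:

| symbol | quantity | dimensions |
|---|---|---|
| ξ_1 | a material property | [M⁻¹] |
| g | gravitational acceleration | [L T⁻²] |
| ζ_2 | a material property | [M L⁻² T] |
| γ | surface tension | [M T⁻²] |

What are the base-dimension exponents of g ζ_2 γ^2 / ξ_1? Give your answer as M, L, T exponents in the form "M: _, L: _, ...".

M: 4, L: -1, T: -5

Collect each base-dimension exponent across the product:
  M: −(-1) + (0) + (1) + 2·(1) = 4
  L: −(0) + (1) + (-2) + 2·(0) = -1
  T: −(0) + (-2) + (1) + 2·(-2) = -5
So the dimensions are [M⁴ L⁻¹ T⁻⁵].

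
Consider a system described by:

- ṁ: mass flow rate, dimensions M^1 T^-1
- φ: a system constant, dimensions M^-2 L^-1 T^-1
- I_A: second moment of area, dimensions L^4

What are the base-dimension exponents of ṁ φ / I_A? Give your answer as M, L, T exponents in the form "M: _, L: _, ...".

M: -1, L: -5, T: -2

Collect each base-dimension exponent across the product:
  M: (1) + (-2) − (0) = -1
  L: (0) + (-1) − (4) = -5
  T: (-1) + (-1) − (0) = -2
So the dimensions are [M⁻¹ L⁻⁵ T⁻²].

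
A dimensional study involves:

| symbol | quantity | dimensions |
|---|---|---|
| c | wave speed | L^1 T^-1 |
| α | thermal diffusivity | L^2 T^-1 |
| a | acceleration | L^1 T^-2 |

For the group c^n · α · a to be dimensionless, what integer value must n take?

-3

Balance the L exponent: (1)·n from c, plus (2) + (1) = 3 from the rest, must sum to zero.
n + 3 = 0, so n = -3.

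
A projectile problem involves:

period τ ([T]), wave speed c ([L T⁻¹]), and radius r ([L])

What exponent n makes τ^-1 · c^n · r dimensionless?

Balance the L exponent: (1)·n from c, plus −(0) + (1) = 1 from the rest, must sum to zero.
n + 1 = 0, so n = -1.

-1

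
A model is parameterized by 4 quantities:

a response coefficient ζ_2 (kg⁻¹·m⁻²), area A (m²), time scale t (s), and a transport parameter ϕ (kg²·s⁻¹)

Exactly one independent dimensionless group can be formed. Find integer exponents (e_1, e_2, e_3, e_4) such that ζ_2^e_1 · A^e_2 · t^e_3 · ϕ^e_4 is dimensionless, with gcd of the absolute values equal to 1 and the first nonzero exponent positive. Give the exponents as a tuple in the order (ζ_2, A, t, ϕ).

(2, 2, 1, 1)

M: e_1·(-1) + e_2·(0) + e_3·(0) + e_4·(2) = 0
L: e_1·(-2) + e_2·(2) + e_3·(0) + e_4·(0) = 0
T: e_1·(0) + e_2·(0) + e_3·(1) + e_4·(-1) = 0
Solving this homogeneous linear system for the smallest-integer solution (first nonzero entry positive) gives (2, 2, 1, 1).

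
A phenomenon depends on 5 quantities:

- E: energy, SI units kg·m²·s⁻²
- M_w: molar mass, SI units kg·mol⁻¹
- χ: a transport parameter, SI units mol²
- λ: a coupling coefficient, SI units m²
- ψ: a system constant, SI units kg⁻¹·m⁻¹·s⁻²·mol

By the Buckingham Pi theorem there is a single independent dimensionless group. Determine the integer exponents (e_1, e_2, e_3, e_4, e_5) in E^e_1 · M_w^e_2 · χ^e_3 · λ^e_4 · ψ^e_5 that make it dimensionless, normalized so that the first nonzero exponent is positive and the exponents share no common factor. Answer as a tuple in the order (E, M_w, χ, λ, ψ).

M: e_1·(1) + e_2·(1) + e_3·(0) + e_4·(0) + e_5·(-1) = 0
L: e_1·(2) + e_2·(0) + e_3·(0) + e_4·(2) + e_5·(-1) = 0
T: e_1·(-2) + e_2·(0) + e_3·(0) + e_4·(0) + e_5·(-2) = 0
N: e_1·(0) + e_2·(-1) + e_3·(2) + e_4·(0) + e_5·(1) = 0
Solving this homogeneous linear system for the smallest-integer solution (first nonzero entry positive) gives (2, -4, -1, -3, -2).

(2, -4, -1, -3, -2)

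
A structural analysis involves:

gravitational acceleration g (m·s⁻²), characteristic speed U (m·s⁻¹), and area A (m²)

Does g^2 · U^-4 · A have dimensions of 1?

yes

Sum the exponent of each base dimension across the product:
  L: 2·[g]_L − 4·[U]_L + [A]_L = 2·(1) − 4·(1) + (2) = 0
  T: 2·[g]_T − 4·[U]_T + [A]_T = 2·(-2) − 4·(-1) + (0) = 0
All base exponents vanish — dimensionless.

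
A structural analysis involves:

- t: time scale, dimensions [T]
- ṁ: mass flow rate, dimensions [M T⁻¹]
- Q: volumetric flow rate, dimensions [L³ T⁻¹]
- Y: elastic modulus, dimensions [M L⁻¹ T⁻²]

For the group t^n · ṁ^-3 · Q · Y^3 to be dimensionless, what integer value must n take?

Balance the T exponent: (1)·n from t, plus −3·(-1) + (-1) + 3·(-2) = -4 from the rest, must sum to zero.
n − 4 = 0, so n = 4.

4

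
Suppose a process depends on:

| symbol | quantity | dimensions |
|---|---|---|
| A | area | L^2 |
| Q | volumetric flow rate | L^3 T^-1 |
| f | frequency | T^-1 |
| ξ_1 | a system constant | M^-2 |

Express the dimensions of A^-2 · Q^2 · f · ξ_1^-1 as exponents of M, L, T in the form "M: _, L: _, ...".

M: 2, L: 2, T: -3

Collect each base-dimension exponent across the product:
  M: −2·(0) + 2·(0) + (0) − (-2) = 2
  L: −2·(2) + 2·(3) + (0) − (0) = 2
  T: −2·(0) + 2·(-1) + (-1) − (0) = -3
So the dimensions are [M² L² T⁻³].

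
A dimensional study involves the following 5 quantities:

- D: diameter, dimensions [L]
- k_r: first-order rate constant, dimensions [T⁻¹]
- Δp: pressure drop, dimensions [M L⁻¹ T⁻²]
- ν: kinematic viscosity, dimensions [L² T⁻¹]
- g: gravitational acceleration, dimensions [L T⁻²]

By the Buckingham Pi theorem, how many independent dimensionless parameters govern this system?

2

There are 5 variables and 3 base dimensions (M, L, T).
The dimension matrix has rank 3.
Independent dimensionless groups: 5 − 3 = 2.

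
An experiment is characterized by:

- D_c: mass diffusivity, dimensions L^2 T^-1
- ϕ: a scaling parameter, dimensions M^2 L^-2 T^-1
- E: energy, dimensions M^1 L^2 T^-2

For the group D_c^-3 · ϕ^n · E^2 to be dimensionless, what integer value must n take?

Balance the M exponent: (2)·n from ϕ, plus −3·(0) + 2·(1) = 2 from the rest, must sum to zero.
2n + 2 = 0, so n = -1.

-1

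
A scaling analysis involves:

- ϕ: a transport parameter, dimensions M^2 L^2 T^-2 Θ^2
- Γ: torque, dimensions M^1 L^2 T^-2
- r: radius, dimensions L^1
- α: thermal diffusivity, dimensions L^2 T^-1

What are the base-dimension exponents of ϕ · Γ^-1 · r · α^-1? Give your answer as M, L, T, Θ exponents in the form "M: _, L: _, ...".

Collect each base-dimension exponent across the product:
  M: (2) − (1) + (0) − (0) = 1
  L: (2) − (2) + (1) − (2) = -1
  T: (-2) − (-2) + (0) − (-1) = 1
  Θ: (2) − (0) + (0) − (0) = 2
So the dimensions are [M L⁻¹ T Θ²].

M: 1, L: -1, T: 1, Θ: 2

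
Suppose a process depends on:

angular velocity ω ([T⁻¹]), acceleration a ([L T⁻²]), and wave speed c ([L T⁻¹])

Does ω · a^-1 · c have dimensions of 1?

yes

Sum the exponent of each base dimension across the product:
  M: [ω]_M − [a]_M + [c]_M = (0) − (0) + (0) = 0
  L: [ω]_L − [a]_L + [c]_L = (0) − (1) + (1) = 0
  T: [ω]_T − [a]_T + [c]_T = (-1) − (-2) + (-1) = 0
All base exponents vanish — dimensionless.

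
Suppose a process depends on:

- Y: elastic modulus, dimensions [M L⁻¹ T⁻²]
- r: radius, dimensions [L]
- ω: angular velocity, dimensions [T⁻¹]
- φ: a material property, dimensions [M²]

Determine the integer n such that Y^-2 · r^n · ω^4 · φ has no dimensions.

Balance the L exponent: (1)·n from r, plus −2·(-1) + 4·(0) + (0) = 2 from the rest, must sum to zero.
n + 2 = 0, so n = -2.

-2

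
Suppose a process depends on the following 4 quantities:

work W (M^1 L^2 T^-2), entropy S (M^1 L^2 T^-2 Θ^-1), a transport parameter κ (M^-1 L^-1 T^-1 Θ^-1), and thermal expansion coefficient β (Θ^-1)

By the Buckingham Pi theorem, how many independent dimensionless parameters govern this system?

There are 4 variables and 4 base dimensions (M, L, T, Θ).
The dimension matrix has rank 3 (less than 4: the dimension vectors are linearly dependent).
Independent dimensionless groups: 4 − 3 = 1.

1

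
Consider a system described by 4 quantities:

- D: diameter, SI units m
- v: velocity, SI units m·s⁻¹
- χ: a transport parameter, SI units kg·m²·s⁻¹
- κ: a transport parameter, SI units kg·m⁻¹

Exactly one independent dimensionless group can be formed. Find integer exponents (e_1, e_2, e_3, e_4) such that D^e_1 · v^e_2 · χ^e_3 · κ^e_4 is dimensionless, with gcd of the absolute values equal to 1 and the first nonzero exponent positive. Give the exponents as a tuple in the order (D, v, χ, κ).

(2, 1, -1, 1)

M: e_1·(0) + e_2·(0) + e_3·(1) + e_4·(1) = 0
L: e_1·(1) + e_2·(1) + e_3·(2) + e_4·(-1) = 0
T: e_1·(0) + e_2·(-1) + e_3·(-1) + e_4·(0) = 0
Solving this homogeneous linear system for the smallest-integer solution (first nonzero entry positive) gives (2, 1, -1, 1).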